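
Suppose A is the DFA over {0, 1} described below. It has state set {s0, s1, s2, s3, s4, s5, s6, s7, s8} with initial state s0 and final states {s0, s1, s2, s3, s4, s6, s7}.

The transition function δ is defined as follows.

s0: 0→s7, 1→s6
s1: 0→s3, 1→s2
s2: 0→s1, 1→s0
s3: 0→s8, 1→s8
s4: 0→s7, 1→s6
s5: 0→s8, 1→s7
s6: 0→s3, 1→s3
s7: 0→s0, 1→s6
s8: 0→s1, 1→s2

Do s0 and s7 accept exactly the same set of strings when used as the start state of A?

Yes

States {s4,s5} cannot be reached from the start state, so discard them.
Initial partition by acceptance: {s0,s1,s2,s3,s6,s7} | {s8}.
On input 0, block {s0,s1,s2,s3,s6,s7} splits into {s0,s1,s2,s6,s7} and {s3}.
Refine {s0,s1,s2,s6,s7} on symbol 0: members go to different blocks, giving {s0,s2,s7} and {s1,s6}.
On input 0, block {s0,s2,s7} splits into {s0,s7} and {s2}.
Split {s1,s6} by δ(·,1) → {s1} and {s6}.
Stable partition: {s0,s7} | {s8} | {s3} | {s1} | {s2} | {s6} — 6 equivalence classes.
s0 and s7 lie in the same block of the stable partition, so they are equivalent — no string distinguishes them.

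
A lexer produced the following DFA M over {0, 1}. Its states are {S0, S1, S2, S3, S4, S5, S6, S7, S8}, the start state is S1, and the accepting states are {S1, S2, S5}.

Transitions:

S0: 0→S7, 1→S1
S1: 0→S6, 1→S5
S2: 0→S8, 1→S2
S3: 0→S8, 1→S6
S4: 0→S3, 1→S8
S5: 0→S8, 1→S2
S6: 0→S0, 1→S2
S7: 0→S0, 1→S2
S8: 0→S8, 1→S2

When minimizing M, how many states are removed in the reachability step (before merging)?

BFS from S1 reaches {S0, S1, S2, S5, S6, S7, S8}; the 2 state(s) S3, S4 are never visited.

2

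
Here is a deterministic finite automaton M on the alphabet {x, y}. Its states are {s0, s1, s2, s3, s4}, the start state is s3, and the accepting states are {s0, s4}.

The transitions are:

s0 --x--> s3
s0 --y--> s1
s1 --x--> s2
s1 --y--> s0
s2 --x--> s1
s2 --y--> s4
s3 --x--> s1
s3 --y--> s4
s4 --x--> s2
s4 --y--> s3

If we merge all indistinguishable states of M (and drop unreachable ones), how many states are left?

2

Start with accepting vs non-accepting: {s0,s4} | {s1,s2,s3}.
No further refinement is possible. Final partition (2 blocks): {s0,s4} | {s1,s2,s3}.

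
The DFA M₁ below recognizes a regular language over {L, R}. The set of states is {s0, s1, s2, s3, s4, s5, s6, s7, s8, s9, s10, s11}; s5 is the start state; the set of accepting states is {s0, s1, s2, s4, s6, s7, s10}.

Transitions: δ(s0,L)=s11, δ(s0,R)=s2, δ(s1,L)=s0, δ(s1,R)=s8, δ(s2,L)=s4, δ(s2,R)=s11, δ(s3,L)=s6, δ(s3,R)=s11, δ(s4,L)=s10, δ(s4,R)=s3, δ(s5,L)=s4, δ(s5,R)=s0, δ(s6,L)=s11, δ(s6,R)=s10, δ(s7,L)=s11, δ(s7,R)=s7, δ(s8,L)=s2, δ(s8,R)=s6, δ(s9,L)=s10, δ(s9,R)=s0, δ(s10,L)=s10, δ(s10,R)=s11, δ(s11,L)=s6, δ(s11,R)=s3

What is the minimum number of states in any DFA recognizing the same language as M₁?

4

States {s1,s7,s8,s9} cannot be reached from the start state, so discard them.
Start with accepting vs non-accepting: {s0,s2,s4,s6,s10} | {s3,s5,s11}.
Refine {s0,s2,s4,s6,s10} on symbol L: members go to different blocks, giving {s2,s4,s10} and {s0,s6}.
Refine {s3,s5,s11} on symbol L: members go to different blocks, giving {s3,s11} and {s5}.
Stable partition: {s2,s4,s10} | {s3,s11} | {s0,s6} | {s5} — 4 equivalence classes.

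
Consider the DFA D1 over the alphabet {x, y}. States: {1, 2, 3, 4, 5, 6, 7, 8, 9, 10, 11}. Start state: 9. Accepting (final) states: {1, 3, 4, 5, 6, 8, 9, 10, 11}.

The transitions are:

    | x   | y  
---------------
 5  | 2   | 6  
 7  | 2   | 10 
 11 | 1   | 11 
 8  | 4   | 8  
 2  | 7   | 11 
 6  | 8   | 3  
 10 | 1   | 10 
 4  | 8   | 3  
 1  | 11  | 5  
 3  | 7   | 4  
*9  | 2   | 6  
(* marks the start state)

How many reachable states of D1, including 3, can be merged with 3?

Every state is reachable, so we keep all 11.
Start with accepting vs non-accepting: {1,3,4,5,6,8,9,10,11} | {2,7}.
Refine {1,3,4,5,6,8,9,10,11} on symbol x: members go to different blocks, giving {1,4,6,8,10,11} and {3,5,9}.
Split {1,4,6,8,10,11} by δ(·,y) → {1,4,6} and {8,10,11}.
Stable partition: {1,4,6} | {2,7} | {3,5,9} | {8,10,11} — 4 equivalence classes.
The equivalence class containing 3 is {3,5,9}, of size 3.

3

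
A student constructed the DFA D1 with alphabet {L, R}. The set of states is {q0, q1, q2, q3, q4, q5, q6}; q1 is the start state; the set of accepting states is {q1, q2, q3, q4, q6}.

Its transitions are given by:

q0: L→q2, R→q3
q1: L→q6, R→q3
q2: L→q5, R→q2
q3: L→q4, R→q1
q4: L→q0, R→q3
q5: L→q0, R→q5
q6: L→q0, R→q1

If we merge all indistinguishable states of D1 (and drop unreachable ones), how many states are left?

All states are reachable from the start state.
Initial partition by acceptance: {q1,q2,q3,q4,q6} | {q0,q5}.
Split {q1,q2,q3,q4,q6} by δ(·,L) → {q2,q4,q6} and {q1,q3}.
Refine {q2,q4,q6} on symbol R: members go to different blocks, giving {q4,q6} and {q2}.
Refine {q0,q5} on symbol L: members go to different blocks, giving {q0} and {q5}.
No further refinement is possible. Final partition (5 blocks): {q4,q6} | {q0} | {q1,q3} | {q2} | {q5}.

5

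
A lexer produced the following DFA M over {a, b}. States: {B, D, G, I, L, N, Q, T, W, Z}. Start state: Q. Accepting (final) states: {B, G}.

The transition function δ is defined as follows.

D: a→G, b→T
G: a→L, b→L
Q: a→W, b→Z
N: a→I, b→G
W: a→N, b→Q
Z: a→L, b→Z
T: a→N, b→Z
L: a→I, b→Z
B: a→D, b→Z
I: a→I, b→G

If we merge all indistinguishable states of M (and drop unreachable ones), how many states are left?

4

First remove the unreachable states {B,D,T}; 7 states remain.
P0 = {G} | {I,L,N,Q,W,Z}.
Split {I,L,N,Q,W,Z} by δ(·,b) → {L,Q,W,Z} and {I,N}.
Refine {L,Q,W,Z} on symbol a: members go to different blocks, giving {Q,Z} and {L,W}.
The partition is now stable with 4 blocks: {G} | {Q,Z} | {I,N} | {L,W}.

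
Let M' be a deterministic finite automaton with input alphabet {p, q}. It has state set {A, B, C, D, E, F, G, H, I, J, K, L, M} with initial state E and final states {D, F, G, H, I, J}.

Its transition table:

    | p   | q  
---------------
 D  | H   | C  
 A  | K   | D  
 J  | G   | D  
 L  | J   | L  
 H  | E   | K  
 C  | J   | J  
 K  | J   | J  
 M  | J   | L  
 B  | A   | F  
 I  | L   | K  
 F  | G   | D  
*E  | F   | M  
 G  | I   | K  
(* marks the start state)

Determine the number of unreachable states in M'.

2

Starting at E and following transitions, the reachable set is {C, D, E, F, G, H, I, J, K, L, M}. That leaves A, B unreachable — 2 in total.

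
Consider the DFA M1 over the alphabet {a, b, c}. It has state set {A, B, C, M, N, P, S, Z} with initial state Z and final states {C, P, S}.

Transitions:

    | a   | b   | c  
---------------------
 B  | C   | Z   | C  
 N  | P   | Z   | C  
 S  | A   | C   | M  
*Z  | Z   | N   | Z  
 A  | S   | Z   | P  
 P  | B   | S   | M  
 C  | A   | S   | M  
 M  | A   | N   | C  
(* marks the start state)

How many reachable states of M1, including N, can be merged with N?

3

Initial partition by acceptance: {C,P,S} | {A,B,M,N,Z}.
On input a, block {A,B,M,N,Z} splits into {A,B,N} and {M,Z}.
On input a, block {M,Z} splits into {M} and {Z}.
Stable partition: {C,P,S} | {A,B,N} | {M} | {Z} — 4 equivalence classes.
State N belongs to the block {A,B,N}, which has 3 states.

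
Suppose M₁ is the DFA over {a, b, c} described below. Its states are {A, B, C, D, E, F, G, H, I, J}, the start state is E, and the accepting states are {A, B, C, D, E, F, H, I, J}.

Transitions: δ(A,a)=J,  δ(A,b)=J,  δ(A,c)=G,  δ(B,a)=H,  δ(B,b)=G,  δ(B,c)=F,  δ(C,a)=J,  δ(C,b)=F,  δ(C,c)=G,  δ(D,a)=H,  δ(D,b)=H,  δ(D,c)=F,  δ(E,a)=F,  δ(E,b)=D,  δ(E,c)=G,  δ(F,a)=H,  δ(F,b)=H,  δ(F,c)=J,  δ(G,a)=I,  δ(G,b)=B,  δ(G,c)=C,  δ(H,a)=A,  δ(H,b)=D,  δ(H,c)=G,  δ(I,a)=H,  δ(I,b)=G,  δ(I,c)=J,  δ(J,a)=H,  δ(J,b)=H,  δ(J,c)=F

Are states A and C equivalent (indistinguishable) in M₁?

Yes

Every state is reachable, so we keep all 10.
Initial partition by acceptance: {A,B,C,D,E,F,H,I,J} | {G}.
Split {A,B,C,D,E,F,H,I,J} by δ(·,b) → {A,C,D,E,F,H,J} and {B,I}.
Split {A,C,D,E,F,H,J} by δ(·,c) → {A,C,E,H} and {D,F,J}.
Split {A,C,E,H} by δ(·,a) → {A,C,E} and {H}.
The partition is now stable with 5 blocks: {A,C,E} | {G} | {B,I} | {D,F,J} | {H}.
A and C lie in the same block of the stable partition, so they are equivalent — no string distinguishes them.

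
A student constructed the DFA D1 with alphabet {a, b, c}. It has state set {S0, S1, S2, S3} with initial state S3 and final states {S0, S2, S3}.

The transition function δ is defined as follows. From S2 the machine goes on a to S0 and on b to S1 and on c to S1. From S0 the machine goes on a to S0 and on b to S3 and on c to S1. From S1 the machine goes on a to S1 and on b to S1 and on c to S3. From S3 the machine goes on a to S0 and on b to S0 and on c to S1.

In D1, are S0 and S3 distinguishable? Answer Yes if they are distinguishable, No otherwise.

States {S2} cannot be reached from the start state, so discard them.
P0 = {S0,S3} | {S1}.
No further refinement is possible. Final partition (2 blocks): {S0,S3} | {S1}.
S0 and S3 lie in the same block of the stable partition, so they are equivalent — no string distinguishes them.

No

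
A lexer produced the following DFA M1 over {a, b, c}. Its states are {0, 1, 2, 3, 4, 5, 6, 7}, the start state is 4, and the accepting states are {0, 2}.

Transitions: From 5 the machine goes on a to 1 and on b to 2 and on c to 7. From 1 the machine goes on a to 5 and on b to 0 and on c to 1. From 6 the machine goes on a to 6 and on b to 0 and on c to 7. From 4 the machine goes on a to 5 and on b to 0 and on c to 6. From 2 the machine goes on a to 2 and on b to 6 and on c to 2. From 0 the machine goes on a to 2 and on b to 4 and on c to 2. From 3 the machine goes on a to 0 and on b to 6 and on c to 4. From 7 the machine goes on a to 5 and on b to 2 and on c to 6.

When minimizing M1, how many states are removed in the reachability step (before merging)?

1

BFS from 4 reaches {0, 1, 2, 4, 5, 6, 7}; the 1 state(s) 3 are never visited.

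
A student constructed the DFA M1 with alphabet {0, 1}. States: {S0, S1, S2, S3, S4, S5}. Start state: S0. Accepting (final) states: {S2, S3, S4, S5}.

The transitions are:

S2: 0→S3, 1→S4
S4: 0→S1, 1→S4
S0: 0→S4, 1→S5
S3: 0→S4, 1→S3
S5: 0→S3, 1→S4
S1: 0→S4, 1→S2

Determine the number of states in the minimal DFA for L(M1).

All states are reachable from the start state.
Start with accepting vs non-accepting: {S2,S3,S4,S5} | {S0,S1}.
On input 0, block {S2,S3,S4,S5} splits into {S2,S3,S5} and {S4}.
On input 0, block {S2,S3,S5} splits into {S2,S5} and {S3}.
Stable partition: {S2,S5} | {S0,S1} | {S4} | {S3} — 4 equivalence classes.

4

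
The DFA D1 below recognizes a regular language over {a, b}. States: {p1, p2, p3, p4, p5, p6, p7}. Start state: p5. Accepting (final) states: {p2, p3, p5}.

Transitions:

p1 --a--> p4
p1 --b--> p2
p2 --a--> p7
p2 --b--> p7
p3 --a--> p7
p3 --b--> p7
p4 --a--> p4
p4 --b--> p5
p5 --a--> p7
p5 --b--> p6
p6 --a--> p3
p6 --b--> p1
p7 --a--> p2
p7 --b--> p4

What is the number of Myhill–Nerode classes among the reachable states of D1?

Initial partition by acceptance: {p2,p3,p5} | {p1,p4,p6,p7}.
Refine {p1,p4,p6,p7} on symbol a: members go to different blocks, giving {p1,p4} and {p6,p7}.
No further refinement is possible. Final partition (3 blocks): {p2,p3,p5} | {p1,p4} | {p6,p7}.

3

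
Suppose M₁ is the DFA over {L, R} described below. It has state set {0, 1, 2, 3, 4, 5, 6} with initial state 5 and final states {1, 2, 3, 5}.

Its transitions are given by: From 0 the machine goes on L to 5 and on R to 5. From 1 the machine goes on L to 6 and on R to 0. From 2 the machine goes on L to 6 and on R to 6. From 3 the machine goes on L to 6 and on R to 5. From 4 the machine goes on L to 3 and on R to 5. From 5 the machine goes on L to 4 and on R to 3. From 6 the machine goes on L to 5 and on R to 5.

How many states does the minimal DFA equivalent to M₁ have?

2

First remove the unreachable states {0,1,2}; 4 states remain.
Start with accepting vs non-accepting: {3,5} | {4,6}.
The partition is now stable with 2 blocks: {3,5} | {4,6}.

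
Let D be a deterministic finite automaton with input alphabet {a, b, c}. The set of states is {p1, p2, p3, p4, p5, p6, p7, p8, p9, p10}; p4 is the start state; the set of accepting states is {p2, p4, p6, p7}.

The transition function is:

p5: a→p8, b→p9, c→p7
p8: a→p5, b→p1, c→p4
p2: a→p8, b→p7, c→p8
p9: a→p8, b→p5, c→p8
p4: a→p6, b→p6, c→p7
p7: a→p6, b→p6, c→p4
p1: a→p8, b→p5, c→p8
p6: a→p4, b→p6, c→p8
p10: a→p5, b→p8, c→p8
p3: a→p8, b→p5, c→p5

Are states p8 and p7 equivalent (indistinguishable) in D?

No

States {p2,p3,p10} cannot be reached from the start state, so discard them.
Initial partition by acceptance: {p4,p6,p7} | {p1,p5,p8,p9}.
Refine {p4,p6,p7} on symbol c: members go to different blocks, giving {p4,p7} and {p6}.
On input c, block {p1,p5,p8,p9} splits into {p1,p9} and {p5,p8}.
No further refinement is possible. Final partition (4 blocks): {p4,p7} | {p1,p9} | {p6} | {p5,p8}.
p8 and p7 end up in different blocks, so they are distinguishable. For instance, the string 'ε' is accepted from only p7.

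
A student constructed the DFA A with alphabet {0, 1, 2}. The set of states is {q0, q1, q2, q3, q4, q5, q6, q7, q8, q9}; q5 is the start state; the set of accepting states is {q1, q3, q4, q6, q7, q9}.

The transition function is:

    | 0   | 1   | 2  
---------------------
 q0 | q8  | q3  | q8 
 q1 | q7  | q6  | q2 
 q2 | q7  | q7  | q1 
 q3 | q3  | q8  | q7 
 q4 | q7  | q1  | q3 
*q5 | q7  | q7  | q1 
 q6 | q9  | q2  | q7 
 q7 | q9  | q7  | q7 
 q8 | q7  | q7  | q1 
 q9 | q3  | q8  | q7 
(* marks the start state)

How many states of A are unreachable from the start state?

Starting at q5 and following transitions, the reachable set is {q1, q2, q3, q5, q6, q7, q8, q9}. That leaves q0, q4 unreachable — 2 in total.

2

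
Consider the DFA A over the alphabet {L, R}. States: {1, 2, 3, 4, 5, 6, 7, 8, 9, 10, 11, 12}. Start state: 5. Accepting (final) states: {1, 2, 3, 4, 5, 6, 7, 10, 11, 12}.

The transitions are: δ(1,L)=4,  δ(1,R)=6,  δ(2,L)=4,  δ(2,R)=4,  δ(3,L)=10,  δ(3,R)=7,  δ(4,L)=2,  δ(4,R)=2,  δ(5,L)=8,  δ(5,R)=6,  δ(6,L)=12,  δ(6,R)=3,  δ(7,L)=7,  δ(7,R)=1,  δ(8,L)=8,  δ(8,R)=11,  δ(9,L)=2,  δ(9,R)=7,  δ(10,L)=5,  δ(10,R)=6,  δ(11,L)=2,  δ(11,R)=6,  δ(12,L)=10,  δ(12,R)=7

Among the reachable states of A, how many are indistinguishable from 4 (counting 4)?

2

Reachable states from the start: {1,2,3,4,5,6,7,8,10,11,12}. Unreachable: {9} — drop them.
Start with accepting vs non-accepting: {1,2,3,4,5,6,7,10,11,12} | {8}.
On input L, block {1,2,3,4,5,6,7,10,11,12} splits into {1,2,3,4,6,7,10,11,12} and {5}.
Refine {1,2,3,4,6,7,10,11,12} on symbol L: members go to different blocks, giving {1,2,3,4,6,7,11,12} and {10}.
Split {1,2,3,4,6,7,11,12} by δ(·,L) → {1,2,4,6,7,11} and {3,12}.
Refine {1,2,4,6,7,11} on symbol L: members go to different blocks, giving {1,2,4,7,11} and {6}.
On input R, block {1,2,4,7,11} splits into {2,4,7} and {1,11}.
On input R, block {2,4,7} splits into {2,4} and {7}.
No further refinement is possible. Final partition (8 blocks): {2,4} | {8} | {5} | {10} | {3,12} | {6} | {1,11} | {7}.
State 4 belongs to the block {2,4}, which has 2 states.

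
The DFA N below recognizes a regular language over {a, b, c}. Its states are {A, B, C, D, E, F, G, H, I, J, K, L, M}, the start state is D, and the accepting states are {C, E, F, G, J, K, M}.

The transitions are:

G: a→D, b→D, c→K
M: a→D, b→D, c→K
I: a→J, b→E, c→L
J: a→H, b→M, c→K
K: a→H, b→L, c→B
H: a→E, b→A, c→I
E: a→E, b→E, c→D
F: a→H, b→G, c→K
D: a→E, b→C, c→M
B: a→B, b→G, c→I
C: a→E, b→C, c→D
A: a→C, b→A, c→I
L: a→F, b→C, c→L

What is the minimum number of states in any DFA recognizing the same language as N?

Every state is reachable, so we keep all 13.
Start with accepting vs non-accepting: {C,E,F,G,J,K,M} | {A,B,D,H,I,L}.
Refine {C,E,F,G,J,K,M} on symbol a: members go to different blocks, giving {F,G,J,K,M} and {C,E}.
On input b, block {F,G,J,K,M} splits into {G,K,M} and {F,J}.
Split {G,K,M} by δ(·,c) → {G,M} and {K}.
On input a, block {A,B,D,H,I,L} splits into {A,D,H} and {I,L} and {B}.
On input b, block {A,D,H} splits into {A,H} and {D}.
Stable partition: {G,M} | {A,H} | {C,E} | {F,J} | {K} | {I,L} | {B} | {D} — 8 equivalence classes.

8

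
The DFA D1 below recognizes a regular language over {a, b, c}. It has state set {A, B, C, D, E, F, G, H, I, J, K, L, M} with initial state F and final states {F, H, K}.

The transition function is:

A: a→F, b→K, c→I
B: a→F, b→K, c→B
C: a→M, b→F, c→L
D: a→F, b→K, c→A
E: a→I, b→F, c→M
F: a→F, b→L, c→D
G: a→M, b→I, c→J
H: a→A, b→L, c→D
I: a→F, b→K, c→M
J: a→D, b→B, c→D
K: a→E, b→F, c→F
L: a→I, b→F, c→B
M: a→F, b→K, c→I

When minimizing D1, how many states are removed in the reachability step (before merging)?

Starting at F and following transitions, the reachable set is {A, B, D, E, F, I, K, L, M}. That leaves C, G, H, J unreachable — 4 in total.

4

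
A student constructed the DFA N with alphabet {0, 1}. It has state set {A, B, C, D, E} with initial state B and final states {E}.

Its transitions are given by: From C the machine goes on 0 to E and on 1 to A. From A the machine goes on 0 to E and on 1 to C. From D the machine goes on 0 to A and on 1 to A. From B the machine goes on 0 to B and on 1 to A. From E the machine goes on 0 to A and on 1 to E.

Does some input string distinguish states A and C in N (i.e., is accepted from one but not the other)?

No

Reachable states from the start: {A,B,C,E}. Unreachable: {D} — drop them.
Start with accepting vs non-accepting: {E} | {A,B,C}.
Split {A,B,C} by δ(·,0) → {A,C} and {B}.
No further refinement is possible. Final partition (3 blocks): {E} | {A,C} | {B}.
A and C lie in the same block of the stable partition, so they are equivalent — no string distinguishes them.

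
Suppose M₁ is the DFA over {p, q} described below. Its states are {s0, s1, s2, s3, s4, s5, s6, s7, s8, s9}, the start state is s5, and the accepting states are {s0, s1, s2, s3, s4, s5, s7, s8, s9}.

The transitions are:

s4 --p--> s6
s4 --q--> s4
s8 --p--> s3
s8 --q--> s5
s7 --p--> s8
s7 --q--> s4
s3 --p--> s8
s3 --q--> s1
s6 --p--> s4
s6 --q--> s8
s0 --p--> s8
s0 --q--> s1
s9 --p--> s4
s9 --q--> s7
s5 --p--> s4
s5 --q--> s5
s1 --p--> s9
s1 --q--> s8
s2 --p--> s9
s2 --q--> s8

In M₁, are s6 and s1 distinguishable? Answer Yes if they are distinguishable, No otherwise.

Reachable states from the start: {s1,s3,s4,s5,s6,s7,s8,s9}. Unreachable: {s0,s2} — drop them.
Start with accepting vs non-accepting: {s1,s3,s4,s5,s7,s8,s9} | {s6}.
Refine {s1,s3,s4,s5,s7,s8,s9} on symbol p: members go to different blocks, giving {s1,s3,s5,s7,s8,s9} and {s4}.
On input p, block {s1,s3,s5,s7,s8,s9} splits into {s1,s3,s7,s8} and {s5,s9}.
On input p, block {s1,s3,s7,s8} splits into {s3,s7,s8} and {s1}.
Refine {s3,s7,s8} on symbol q: members go to different blocks, giving {s3} and {s7} and {s8}.
Split {s5,s9} by δ(·,q) → {s5} and {s9}.
No further refinement is possible. Final partition (8 blocks): {s3} | {s6} | {s4} | {s5} | {s1} | {s7} | {s8} | {s9}.
s6 and s1 end up in different blocks, so they are distinguishable. For instance, the string 'ε' is accepted from only s1.

Yes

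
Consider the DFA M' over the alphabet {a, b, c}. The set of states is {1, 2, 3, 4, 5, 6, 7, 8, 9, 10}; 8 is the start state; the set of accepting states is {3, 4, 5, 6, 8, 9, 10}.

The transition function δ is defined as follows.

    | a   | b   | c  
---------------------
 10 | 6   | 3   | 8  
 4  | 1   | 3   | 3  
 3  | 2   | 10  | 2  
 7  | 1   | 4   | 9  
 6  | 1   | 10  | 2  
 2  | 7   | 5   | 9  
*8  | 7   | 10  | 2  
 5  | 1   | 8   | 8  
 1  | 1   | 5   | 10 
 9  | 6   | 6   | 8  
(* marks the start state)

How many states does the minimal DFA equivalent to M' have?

4

Start with accepting vs non-accepting: {3,4,5,6,8,9,10} | {1,2,7}.
Refine {3,4,5,6,8,9,10} on symbol a: members go to different blocks, giving {3,4,5,6,8} and {9,10}.
Split {3,4,5,6,8} by δ(·,b) → {3,6,8} and {4,5}.
Stable partition: {3,6,8} | {1,2,7} | {9,10} | {4,5} — 4 equivalence classes.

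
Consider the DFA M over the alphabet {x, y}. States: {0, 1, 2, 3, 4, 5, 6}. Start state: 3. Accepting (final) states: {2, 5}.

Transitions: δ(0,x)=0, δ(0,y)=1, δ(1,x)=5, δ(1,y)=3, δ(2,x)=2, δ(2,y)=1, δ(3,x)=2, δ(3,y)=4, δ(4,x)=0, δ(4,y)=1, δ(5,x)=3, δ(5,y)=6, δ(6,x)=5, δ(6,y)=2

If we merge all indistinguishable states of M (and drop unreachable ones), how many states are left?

Initial partition by acceptance: {2,5} | {0,1,3,4,6}.
On input x, block {2,5} splits into {2} and {5}.
Split {0,1,3,4,6} by δ(·,x) → {0,4} and {1,6} and {3}.
Split {1,6} by δ(·,y) → {1} and {6}.
Stable partition: {2} | {0,4} | {5} | {1} | {3} | {6} — 6 equivalence classes.

6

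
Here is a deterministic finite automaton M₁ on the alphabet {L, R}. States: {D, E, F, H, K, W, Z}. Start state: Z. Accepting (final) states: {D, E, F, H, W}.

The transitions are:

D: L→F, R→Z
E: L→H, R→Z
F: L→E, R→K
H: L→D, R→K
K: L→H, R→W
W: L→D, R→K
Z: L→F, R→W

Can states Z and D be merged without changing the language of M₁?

Every state is reachable, so we keep all 7.
Initial partition by acceptance: {D,E,F,H,W} | {K,Z}.
The partition is now stable with 2 blocks: {D,E,F,H,W} | {K,Z}.
Z and D end up in different blocks, so they are distinguishable. For instance, the string 'ε' is accepted from only D.

No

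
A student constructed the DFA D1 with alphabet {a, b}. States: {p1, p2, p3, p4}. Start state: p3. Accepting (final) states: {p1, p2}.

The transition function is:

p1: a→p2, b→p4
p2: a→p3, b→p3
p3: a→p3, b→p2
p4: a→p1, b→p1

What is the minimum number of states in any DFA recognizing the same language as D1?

2

States {p1,p4} cannot be reached from the start state, so discard them.
P0 = {p2} | {p3}.
No further refinement is possible. Final partition (2 blocks): {p2} | {p3}.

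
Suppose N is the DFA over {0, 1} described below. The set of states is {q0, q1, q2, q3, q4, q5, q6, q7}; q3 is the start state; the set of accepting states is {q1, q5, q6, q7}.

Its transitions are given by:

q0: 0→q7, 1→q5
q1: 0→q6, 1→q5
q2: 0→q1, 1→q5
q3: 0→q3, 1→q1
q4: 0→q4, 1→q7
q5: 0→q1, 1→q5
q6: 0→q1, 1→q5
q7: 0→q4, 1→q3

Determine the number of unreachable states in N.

No path from q3 leads to q0, q2, q4, q7; the other 4 states are all reachable.

4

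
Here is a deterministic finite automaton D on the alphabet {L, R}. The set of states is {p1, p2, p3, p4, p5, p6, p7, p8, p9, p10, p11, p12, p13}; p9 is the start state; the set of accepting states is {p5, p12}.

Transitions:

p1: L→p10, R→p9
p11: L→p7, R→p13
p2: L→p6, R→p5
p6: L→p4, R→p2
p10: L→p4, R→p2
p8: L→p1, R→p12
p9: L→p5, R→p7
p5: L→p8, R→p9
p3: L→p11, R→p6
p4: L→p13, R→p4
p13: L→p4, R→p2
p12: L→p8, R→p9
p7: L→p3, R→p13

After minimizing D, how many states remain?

8

Every state is reachable, so we keep all 13.
P0 = {p5,p12} | {p1,p2,p3,p4,p6,p7,p8,p9,p10,p11,p13}.
Refine {p1,p2,p3,p4,p6,p7,p8,p9,p10,p11,p13} on symbol L: members go to different blocks, giving {p1,p2,p3,p4,p6,p7,p8,p10,p11,p13} and {p9}.
Refine {p1,p2,p3,p4,p6,p7,p8,p10,p11,p13} on symbol R: members go to different blocks, giving {p3,p4,p6,p7,p10,p11,p13} and {p2,p8} and {p1}.
On input R, block {p3,p4,p6,p7,p10,p11,p13} splits into {p3,p4,p7,p11} and {p6,p10,p13}.
On input L, block {p3,p4,p7,p11} splits into {p3,p7,p11} and {p4}.
Split {p2,p8} by δ(·,L) → {p2} and {p8}.
No further refinement is possible. Final partition (8 blocks): {p5,p12} | {p3,p7,p11} | {p9} | {p2} | {p1} | {p6,p10,p13} | {p4} | {p8}.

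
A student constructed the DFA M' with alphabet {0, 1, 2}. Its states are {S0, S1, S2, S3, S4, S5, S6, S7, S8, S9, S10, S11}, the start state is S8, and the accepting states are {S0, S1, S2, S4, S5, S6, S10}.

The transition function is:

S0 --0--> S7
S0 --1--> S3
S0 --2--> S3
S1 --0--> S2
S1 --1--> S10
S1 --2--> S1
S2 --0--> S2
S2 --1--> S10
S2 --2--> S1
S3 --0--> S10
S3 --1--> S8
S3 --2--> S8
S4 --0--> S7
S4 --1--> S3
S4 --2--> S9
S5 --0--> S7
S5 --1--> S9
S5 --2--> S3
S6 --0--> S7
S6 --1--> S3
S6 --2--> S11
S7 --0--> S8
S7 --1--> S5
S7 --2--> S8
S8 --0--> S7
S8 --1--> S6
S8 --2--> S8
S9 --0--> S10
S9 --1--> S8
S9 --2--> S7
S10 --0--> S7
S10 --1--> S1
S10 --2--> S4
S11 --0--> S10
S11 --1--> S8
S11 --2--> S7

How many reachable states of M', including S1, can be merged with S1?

2

Reachable states from the start: {S1,S2,S3,S4,S5,S6,S7,S8,S9,S10,S11}. Unreachable: {S0} — drop them.
P0 = {S1,S2,S4,S5,S6,S10} | {S3,S7,S8,S9,S11}.
Split {S1,S2,S4,S5,S6,S10} by δ(·,0) → {S4,S5,S6,S10} and {S1,S2}.
Refine {S4,S5,S6,S10} on symbol 1: members go to different blocks, giving {S4,S5,S6} and {S10}.
Refine {S3,S7,S8,S9,S11} on symbol 0: members go to different blocks, giving {S3,S9,S11} and {S7,S8}.
The partition is now stable with 5 blocks: {S4,S5,S6} | {S3,S9,S11} | {S1,S2} | {S10} | {S7,S8}.
The equivalence class containing S1 is {S1,S2}, of size 2.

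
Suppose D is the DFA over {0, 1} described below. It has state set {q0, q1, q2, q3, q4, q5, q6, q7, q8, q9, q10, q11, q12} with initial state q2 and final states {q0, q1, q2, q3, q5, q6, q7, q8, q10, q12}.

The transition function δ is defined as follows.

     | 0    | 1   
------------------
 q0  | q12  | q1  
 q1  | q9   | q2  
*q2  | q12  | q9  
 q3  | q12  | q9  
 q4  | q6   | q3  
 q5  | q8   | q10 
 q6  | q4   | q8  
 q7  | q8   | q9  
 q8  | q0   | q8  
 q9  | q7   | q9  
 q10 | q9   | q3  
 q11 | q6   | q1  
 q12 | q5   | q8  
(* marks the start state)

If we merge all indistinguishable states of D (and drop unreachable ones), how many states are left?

5

States {q4,q6,q11} cannot be reached from the start state, so discard them.
Initial partition by acceptance: {q0,q1,q2,q3,q5,q7,q8,q10,q12} | {q9}.
Split {q0,q1,q2,q3,q5,q7,q8,q10,q12} by δ(·,0) → {q0,q2,q3,q5,q7,q8,q12} and {q1,q10}.
Split {q0,q2,q3,q5,q7,q8,q12} by δ(·,1) → {q2,q3,q7} and {q0,q5} and {q8,q12}.
The partition is now stable with 5 blocks: {q2,q3,q7} | {q9} | {q1,q10} | {q0,q5} | {q8,q12}.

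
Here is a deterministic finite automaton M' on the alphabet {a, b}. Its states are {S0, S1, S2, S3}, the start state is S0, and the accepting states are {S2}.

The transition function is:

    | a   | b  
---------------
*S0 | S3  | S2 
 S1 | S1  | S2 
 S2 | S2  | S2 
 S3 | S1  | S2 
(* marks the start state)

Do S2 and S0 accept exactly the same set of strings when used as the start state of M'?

No

All states are reachable from the start state.
Initial partition by acceptance: {S2} | {S0,S1,S3}.
The partition is now stable with 2 blocks: {S2} | {S0,S1,S3}.
S2 and S0 end up in different blocks, so they are distinguishable. For instance, the string 'ε' is accepted from only S2.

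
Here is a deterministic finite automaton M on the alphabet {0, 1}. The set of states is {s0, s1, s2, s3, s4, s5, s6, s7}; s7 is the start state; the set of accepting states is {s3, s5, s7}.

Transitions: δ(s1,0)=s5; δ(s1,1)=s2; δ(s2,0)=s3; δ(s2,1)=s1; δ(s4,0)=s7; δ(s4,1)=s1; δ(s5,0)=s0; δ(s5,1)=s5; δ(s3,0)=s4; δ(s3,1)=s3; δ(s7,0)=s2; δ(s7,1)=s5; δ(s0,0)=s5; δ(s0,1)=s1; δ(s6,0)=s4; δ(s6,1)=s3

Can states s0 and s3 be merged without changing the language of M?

No

Reachable states from the start: {s0,s1,s2,s3,s4,s5,s7}. Unreachable: {s6} — drop them.
P0 = {s3,s5,s7} | {s0,s1,s2,s4}.
No further refinement is possible. Final partition (2 blocks): {s3,s5,s7} | {s0,s1,s2,s4}.
s0 and s3 end up in different blocks, so they are distinguishable. For instance, the string 'ε' is accepted from only s3.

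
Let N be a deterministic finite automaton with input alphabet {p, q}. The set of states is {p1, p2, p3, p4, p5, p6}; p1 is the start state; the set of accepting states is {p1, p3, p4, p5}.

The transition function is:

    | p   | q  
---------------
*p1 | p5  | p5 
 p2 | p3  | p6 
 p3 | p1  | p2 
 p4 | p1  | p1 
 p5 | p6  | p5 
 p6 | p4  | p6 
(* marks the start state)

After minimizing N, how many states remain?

First remove the unreachable states {p2,p3}; 4 states remain.
Start with accepting vs non-accepting: {p1,p4,p5} | {p6}.
Refine {p1,p4,p5} on symbol p: members go to different blocks, giving {p1,p4} and {p5}.
Split {p1,p4} by δ(·,p) → {p1} and {p4}.
No further refinement is possible. Final partition (4 blocks): {p1} | {p6} | {p5} | {p4}.

4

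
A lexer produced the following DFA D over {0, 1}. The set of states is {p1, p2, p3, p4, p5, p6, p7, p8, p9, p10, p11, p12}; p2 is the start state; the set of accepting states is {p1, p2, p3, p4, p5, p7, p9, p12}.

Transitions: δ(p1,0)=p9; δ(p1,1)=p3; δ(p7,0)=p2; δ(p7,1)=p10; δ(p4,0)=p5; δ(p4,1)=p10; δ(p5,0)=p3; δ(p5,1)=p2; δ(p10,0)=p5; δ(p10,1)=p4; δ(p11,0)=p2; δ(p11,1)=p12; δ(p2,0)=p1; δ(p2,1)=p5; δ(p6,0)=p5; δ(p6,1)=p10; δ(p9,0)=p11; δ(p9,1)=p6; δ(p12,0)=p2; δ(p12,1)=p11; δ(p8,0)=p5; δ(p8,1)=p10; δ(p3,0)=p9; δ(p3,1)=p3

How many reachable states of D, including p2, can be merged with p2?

States {p7,p8} cannot be reached from the start state, so discard them.
Initial partition by acceptance: {p1,p2,p3,p4,p5,p9,p12} | {p6,p10,p11}.
On input 0, block {p1,p2,p3,p4,p5,p9,p12} splits into {p1,p2,p3,p4,p5,p12} and {p9}.
Refine {p1,p2,p3,p4,p5,p12} on symbol 0: members go to different blocks, giving {p2,p4,p5,p12} and {p1,p3}.
On input 0, block {p2,p4,p5,p12} splits into {p2,p5} and {p4,p12}.
Split {p6,p10,p11} by δ(·,1) → {p10,p11} and {p6}.
No further refinement is possible. Final partition (6 blocks): {p2,p5} | {p10,p11} | {p9} | {p1,p3} | {p4,p12} | {p6}.
The equivalence class containing p2 is {p2,p5}, of size 2.

2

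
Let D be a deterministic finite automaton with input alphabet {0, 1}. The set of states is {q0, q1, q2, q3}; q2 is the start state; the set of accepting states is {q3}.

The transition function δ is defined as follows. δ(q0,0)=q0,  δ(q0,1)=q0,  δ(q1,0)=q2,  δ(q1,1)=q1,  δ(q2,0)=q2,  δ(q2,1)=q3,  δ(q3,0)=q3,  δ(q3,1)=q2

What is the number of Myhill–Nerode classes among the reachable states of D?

2

First remove the unreachable states {q0,q1}; 2 states remain.
Start with accepting vs non-accepting: {q3} | {q2}.
No further refinement is possible. Final partition (2 blocks): {q3} | {q2}.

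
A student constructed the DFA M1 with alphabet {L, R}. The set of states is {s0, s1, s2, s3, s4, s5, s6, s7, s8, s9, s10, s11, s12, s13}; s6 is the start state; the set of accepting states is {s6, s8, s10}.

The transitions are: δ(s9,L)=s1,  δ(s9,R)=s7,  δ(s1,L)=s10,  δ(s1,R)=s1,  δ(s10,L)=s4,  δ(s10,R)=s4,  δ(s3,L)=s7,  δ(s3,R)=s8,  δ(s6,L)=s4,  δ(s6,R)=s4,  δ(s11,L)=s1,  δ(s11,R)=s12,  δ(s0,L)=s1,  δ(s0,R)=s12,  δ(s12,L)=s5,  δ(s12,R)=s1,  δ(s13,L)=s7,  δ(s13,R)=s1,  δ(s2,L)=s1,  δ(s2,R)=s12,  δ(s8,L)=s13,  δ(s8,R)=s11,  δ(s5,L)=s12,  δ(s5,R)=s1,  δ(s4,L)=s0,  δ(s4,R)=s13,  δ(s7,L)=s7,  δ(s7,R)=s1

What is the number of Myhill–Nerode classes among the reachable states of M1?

First remove the unreachable states {s2,s3,s8,s9,s11}; 9 states remain.
Start with accepting vs non-accepting: {s6,s10} | {s0,s1,s4,s5,s7,s12,s13}.
On input L, block {s0,s1,s4,s5,s7,s12,s13} splits into {s0,s4,s5,s7,s12,s13} and {s1}.
Split {s0,s4,s5,s7,s12,s13} by δ(·,L) → {s4,s5,s7,s12,s13} and {s0}.
Split {s4,s5,s7,s12,s13} by δ(·,L) → {s5,s7,s12,s13} and {s4}.
Stable partition: {s6,s10} | {s5,s7,s12,s13} | {s1} | {s0} | {s4} — 5 equivalence classes.

5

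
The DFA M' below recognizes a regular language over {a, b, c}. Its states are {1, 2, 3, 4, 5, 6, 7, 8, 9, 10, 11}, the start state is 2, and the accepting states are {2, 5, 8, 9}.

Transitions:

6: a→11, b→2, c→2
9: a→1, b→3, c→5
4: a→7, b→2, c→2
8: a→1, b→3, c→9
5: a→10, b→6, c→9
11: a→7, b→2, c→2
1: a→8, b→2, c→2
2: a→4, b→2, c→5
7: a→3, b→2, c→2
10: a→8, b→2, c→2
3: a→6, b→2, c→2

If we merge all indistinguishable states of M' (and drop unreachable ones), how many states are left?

Initial partition by acceptance: {2,5,8,9} | {1,3,4,6,7,10,11}.
Split {2,5,8,9} by δ(·,b) → {5,8,9} and {2}.
Split {1,3,4,6,7,10,11} by δ(·,a) → {3,4,6,7,11} and {1,10}.
No further refinement is possible. Final partition (4 blocks): {5,8,9} | {3,4,6,7,11} | {2} | {1,10}.

4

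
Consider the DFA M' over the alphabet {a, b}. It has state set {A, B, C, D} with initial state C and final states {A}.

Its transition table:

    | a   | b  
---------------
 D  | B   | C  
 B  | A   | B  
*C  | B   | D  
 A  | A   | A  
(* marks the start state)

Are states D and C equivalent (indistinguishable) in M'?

Yes

Every state is reachable, so we keep all 4.
Start with accepting vs non-accepting: {A} | {B,C,D}.
Refine {B,C,D} on symbol a: members go to different blocks, giving {C,D} and {B}.
The partition is now stable with 3 blocks: {A} | {C,D} | {B}.
D and C lie in the same block of the stable partition, so they are equivalent — no string distinguishes them.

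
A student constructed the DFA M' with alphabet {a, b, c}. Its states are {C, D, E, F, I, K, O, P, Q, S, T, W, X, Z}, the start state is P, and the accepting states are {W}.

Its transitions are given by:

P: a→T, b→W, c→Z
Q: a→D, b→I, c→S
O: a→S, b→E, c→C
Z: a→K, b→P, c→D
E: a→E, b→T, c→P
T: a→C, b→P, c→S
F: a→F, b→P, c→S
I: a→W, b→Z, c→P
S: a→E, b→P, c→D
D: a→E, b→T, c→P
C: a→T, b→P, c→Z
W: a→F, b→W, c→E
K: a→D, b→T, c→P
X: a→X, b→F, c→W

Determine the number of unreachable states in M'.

BFS from P reaches {C, D, E, F, K, P, S, T, W, Z}; the 4 state(s) I, O, Q, X are never visited.

4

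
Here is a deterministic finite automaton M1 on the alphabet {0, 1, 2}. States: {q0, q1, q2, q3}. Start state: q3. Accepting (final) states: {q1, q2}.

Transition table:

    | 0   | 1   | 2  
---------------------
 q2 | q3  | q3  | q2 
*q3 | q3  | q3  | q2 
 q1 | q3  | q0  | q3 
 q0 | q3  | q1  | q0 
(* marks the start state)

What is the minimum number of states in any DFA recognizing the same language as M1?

First remove the unreachable states {q0,q1}; 2 states remain.
P0 = {q2} | {q3}.
No further refinement is possible. Final partition (2 blocks): {q2} | {q3}.

2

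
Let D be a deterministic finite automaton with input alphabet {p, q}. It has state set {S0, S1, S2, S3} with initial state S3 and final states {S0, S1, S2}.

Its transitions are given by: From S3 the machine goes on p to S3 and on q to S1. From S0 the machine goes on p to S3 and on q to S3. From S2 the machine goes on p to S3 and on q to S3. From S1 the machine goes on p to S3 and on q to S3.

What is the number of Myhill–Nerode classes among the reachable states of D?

2

Reachable states from the start: {S1,S3}. Unreachable: {S0,S2} — drop them.
Initial partition by acceptance: {S1} | {S3}.
The partition is now stable with 2 blocks: {S1} | {S3}.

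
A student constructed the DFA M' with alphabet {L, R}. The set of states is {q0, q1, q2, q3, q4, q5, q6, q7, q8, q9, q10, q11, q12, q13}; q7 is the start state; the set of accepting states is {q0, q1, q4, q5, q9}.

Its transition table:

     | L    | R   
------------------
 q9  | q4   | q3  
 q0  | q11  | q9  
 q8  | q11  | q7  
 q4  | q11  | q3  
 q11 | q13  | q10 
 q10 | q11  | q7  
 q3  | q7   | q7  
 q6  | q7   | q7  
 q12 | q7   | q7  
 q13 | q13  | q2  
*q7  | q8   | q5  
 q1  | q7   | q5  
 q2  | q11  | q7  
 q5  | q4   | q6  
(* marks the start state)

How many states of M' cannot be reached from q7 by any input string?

BFS from q7 reaches {q2, q3, q4, q5, q6, q7, q8, q10, q11, q13}; the 4 state(s) q0, q1, q9, q12 are never visited.

4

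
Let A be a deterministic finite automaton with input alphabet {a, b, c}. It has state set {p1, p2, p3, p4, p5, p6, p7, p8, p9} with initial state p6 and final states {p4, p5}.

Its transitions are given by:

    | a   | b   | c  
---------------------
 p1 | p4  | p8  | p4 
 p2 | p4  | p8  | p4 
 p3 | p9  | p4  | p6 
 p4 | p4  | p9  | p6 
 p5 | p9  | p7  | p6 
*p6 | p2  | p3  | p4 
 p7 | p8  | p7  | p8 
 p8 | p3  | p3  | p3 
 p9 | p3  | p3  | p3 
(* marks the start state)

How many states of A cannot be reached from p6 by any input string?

3

Starting at p6 and following transitions, the reachable set is {p2, p3, p4, p6, p8, p9}. That leaves p1, p5, p7 unreachable — 3 in total.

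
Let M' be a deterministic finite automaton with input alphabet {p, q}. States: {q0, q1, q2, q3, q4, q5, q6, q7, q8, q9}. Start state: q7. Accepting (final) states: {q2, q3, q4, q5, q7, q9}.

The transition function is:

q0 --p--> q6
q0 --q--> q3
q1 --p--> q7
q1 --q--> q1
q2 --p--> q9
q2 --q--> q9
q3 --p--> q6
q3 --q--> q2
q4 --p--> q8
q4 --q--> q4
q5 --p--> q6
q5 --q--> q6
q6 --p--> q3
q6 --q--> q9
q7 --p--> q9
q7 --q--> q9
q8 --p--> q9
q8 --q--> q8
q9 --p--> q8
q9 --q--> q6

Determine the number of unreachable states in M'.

No path from q7 leads to q0, q1, q4, q5; the other 6 states are all reachable.

4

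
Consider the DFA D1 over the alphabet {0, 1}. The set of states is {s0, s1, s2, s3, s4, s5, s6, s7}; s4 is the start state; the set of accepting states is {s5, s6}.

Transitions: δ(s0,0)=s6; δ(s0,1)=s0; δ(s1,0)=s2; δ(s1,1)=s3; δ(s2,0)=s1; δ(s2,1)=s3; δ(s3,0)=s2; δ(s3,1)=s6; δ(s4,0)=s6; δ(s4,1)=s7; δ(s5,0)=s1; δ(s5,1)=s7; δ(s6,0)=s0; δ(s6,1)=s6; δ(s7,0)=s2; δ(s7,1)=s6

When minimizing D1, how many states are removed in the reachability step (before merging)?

No path from s4 leads to s5; the other 7 states are all reachable.

1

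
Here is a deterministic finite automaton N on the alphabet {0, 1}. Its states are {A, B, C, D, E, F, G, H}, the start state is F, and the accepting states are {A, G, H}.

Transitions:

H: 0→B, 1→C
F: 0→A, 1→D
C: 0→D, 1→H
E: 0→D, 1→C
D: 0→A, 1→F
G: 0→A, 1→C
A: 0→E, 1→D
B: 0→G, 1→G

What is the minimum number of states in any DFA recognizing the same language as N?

7

All states are reachable from the start state.
Start with accepting vs non-accepting: {A,G,H} | {B,C,D,E,F}.
Split {A,G,H} by δ(·,0) → {A,H} and {G}.
On input 0, block {B,C,D,E,F} splits into {C,E} and {D,F} and {B}.
Split {A,H} by δ(·,0) → {A} and {H}.
Split {C,E} by δ(·,1) → {C} and {E}.
Stable partition: {A} | {C} | {G} | {D,F} | {B} | {H} | {E} — 7 equivalence classes.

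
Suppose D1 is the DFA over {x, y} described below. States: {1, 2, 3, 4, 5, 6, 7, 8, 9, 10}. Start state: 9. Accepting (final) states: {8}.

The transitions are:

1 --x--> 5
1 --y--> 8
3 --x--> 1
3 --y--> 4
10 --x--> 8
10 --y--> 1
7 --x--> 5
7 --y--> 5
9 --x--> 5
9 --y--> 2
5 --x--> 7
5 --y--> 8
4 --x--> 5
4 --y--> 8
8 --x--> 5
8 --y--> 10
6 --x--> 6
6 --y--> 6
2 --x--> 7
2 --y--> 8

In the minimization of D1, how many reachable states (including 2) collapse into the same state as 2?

2

States {3,4,6} cannot be reached from the start state, so discard them.
Start with accepting vs non-accepting: {8} | {1,2,5,7,9,10}.
Split {1,2,5,7,9,10} by δ(·,x) → {1,2,5,7,9} and {10}.
Refine {1,2,5,7,9} on symbol y: members go to different blocks, giving {1,2,5} and {7,9}.
Refine {1,2,5} on symbol x: members go to different blocks, giving {2,5} and {1}.
Stable partition: {8} | {2,5} | {10} | {7,9} | {1} — 5 equivalence classes.
The equivalence class containing 2 is {2,5}, of size 2.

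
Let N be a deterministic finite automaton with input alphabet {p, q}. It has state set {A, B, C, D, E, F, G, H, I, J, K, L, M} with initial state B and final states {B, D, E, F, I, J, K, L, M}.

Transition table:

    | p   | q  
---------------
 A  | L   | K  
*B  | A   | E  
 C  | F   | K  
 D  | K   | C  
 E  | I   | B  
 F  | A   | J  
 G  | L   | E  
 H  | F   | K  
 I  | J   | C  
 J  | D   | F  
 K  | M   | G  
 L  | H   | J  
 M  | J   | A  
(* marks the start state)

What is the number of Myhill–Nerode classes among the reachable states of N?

All states are reachable from the start state.
Initial partition by acceptance: {B,D,E,F,I,J,K,L,M} | {A,C,G,H}.
On input p, block {B,D,E,F,I,J,K,L,M} splits into {D,E,I,J,K,M} and {B,F,L}.
On input q, block {D,E,I,J,K,M} splits into {D,I,K,M} and {E,J}.
On input p, block {D,I,K,M} splits into {D,K} and {I,M}.
Split {D,K} by δ(·,p) → {D} and {K}.
Refine {A,C,G,H} on symbol q: members go to different blocks, giving {A,C,H} and {G}.
Split {E,J} by δ(·,p) → {E} and {J}.
Refine {B,F,L} on symbol q: members go to different blocks, giving {F,L} and {B}.
The partition is now stable with 9 blocks: {D} | {A,C,H} | {F,L} | {E} | {I,M} | {K} | {G} | {J} | {B}.

9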